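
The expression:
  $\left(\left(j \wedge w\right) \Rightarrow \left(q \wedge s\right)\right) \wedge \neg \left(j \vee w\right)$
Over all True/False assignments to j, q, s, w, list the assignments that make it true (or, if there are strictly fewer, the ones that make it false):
is true only for:
  j=False, q=False, s=False, w=False;
  j=False, q=False, s=True, w=False;
  j=False, q=True, s=False, w=False;
  j=False, q=True, s=True, w=False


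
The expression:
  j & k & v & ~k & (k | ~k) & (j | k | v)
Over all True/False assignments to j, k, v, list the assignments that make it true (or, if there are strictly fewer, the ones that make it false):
is never true.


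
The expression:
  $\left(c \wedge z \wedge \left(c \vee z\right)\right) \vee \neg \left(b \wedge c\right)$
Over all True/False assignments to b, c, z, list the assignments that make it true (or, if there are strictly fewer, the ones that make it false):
is false only for:
  b=True, c=True, z=False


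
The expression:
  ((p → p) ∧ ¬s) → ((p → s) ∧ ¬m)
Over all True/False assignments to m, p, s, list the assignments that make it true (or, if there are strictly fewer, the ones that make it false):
is false only for:
  m=False, p=True, s=False;
  m=True, p=False, s=False;
  m=True, p=True, s=False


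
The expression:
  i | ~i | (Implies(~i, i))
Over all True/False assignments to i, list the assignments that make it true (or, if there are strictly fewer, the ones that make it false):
is always true.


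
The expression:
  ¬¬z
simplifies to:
z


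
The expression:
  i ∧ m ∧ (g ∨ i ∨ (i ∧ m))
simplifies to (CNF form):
i ∧ m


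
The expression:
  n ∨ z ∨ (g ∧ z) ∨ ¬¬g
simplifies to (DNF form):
g ∨ n ∨ z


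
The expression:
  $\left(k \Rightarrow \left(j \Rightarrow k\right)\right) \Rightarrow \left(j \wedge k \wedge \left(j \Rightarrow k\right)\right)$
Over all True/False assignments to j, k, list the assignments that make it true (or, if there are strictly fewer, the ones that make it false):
is true only for:
  j=True, k=True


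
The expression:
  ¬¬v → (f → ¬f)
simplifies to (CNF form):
¬f ∨ ¬v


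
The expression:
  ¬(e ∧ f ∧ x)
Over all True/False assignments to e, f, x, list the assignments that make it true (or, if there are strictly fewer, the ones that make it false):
is false only for:
  e=True, f=True, x=True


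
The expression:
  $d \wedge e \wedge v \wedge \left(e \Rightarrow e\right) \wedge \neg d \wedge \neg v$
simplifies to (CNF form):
$\text{False}$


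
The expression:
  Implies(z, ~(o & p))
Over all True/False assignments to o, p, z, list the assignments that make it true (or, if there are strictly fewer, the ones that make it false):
is false only for:
  o=True, p=True, z=True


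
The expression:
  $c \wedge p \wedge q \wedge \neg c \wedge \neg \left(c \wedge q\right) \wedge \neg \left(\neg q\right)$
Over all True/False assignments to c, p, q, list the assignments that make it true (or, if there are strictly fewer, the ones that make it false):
is never true.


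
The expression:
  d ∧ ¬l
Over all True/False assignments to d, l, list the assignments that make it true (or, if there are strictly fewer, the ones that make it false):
is true only for:
  d=True, l=False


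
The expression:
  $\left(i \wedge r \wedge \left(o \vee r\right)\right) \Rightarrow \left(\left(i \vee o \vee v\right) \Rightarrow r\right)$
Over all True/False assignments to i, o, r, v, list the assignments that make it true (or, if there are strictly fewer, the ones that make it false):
is always true.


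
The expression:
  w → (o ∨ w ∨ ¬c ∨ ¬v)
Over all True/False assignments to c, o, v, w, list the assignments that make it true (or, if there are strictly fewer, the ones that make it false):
is always true.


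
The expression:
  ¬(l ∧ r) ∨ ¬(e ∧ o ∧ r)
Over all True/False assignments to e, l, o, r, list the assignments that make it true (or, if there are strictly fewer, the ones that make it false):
is false only for:
  e=True, l=True, o=True, r=True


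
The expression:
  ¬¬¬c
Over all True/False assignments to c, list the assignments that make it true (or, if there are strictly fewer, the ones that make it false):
is true only for:
  c=False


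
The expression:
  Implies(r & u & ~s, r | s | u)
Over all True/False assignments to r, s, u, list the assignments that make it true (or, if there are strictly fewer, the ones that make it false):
is always true.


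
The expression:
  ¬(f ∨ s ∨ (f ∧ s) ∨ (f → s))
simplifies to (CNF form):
False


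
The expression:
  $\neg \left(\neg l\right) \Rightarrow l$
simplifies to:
$\text{True}$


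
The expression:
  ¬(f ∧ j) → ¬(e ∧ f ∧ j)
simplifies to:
True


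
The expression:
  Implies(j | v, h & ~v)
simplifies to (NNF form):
~v & (h | ~j)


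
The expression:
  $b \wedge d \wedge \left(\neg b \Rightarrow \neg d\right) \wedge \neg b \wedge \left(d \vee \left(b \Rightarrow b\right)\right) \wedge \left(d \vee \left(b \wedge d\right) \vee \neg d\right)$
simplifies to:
$\text{False}$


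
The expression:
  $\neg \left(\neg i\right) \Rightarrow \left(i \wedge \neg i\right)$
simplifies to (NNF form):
$\neg i$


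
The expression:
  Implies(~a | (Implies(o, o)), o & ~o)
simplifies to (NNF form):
False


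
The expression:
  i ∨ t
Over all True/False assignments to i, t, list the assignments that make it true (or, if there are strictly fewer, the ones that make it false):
is false only for:
  i=False, t=False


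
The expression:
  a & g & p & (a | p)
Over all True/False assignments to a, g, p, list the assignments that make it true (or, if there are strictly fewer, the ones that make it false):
is true only for:
  a=True, g=True, p=True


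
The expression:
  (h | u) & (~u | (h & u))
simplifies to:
h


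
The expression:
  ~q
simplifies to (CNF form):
~q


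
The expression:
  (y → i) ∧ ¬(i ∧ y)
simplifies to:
¬y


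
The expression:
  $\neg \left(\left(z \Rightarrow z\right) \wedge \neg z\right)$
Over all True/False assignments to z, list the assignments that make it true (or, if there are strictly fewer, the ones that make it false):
is true only for:
  z=True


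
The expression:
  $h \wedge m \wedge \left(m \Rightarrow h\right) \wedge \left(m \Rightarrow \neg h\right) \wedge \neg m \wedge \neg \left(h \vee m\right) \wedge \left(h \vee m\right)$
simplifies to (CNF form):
$\text{False}$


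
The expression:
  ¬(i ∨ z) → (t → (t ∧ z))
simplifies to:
i ∨ z ∨ ¬t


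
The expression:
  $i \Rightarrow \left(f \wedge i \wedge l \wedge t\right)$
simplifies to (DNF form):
$\left(f \wedge l \wedge t\right) \vee \neg i$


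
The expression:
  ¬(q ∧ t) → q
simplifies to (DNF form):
q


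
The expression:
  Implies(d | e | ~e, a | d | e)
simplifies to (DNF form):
a | d | e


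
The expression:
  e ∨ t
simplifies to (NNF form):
e ∨ t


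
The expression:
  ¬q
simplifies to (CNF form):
¬q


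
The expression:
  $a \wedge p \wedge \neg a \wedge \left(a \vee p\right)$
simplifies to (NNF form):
$\text{False}$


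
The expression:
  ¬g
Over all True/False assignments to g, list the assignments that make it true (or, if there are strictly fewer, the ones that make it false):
is true only for:
  g=False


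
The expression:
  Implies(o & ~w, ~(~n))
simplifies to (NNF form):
n | w | ~o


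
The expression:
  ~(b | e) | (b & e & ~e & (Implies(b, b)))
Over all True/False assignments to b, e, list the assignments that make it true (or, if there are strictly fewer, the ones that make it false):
is true only for:
  b=False, e=False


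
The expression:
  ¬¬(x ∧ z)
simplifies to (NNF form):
x ∧ z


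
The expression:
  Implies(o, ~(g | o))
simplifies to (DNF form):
~o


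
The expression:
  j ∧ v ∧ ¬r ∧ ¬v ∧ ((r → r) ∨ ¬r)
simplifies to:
False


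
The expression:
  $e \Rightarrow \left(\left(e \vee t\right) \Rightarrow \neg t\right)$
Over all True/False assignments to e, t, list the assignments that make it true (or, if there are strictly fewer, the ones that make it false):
is false only for:
  e=True, t=True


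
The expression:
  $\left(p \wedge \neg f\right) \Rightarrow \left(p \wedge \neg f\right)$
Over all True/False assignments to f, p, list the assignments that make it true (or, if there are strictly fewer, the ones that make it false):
is always true.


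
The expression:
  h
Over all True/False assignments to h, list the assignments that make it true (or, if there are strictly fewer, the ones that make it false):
is true only for:
  h=True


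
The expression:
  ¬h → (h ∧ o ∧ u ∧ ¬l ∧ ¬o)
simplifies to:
h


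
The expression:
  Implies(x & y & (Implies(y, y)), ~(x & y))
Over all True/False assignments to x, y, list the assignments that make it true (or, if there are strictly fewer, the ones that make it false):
is false only for:
  x=True, y=True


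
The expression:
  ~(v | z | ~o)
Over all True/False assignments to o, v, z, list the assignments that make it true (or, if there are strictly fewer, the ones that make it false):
is true only for:
  o=True, v=False, z=False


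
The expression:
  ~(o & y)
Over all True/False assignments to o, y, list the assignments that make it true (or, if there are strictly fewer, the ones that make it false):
is false only for:
  o=True, y=True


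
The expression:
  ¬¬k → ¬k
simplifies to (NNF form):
¬k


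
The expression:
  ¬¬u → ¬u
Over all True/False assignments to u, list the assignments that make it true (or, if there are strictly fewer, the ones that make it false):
is true only for:
  u=False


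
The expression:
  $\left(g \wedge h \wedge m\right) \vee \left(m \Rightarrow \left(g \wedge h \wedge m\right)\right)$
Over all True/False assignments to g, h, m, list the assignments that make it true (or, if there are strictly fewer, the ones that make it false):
is false only for:
  g=False, h=False, m=True;
  g=False, h=True, m=True;
  g=True, h=False, m=True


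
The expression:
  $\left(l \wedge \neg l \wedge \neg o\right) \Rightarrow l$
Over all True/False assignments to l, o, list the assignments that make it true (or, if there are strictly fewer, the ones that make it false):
is always true.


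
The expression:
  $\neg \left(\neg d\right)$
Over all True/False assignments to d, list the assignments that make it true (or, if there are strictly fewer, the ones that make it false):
is true only for:
  d=True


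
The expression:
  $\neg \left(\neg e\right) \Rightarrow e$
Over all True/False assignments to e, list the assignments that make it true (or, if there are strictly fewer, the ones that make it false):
is always true.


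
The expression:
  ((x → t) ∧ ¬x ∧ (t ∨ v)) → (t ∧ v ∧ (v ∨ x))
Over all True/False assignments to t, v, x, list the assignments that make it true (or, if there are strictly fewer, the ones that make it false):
is false only for:
  t=False, v=True, x=False;
  t=True, v=False, x=False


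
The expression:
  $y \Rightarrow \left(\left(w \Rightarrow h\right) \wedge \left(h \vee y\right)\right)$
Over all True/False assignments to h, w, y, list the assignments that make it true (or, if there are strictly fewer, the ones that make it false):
is false only for:
  h=False, w=True, y=True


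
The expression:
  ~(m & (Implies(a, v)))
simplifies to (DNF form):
~m | (a & ~v)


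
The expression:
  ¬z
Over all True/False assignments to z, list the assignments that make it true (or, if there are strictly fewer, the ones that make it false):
is true only for:
  z=False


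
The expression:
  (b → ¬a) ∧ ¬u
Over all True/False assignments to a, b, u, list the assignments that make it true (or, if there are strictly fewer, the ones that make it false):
is true only for:
  a=False, b=False, u=False;
  a=False, b=True, u=False;
  a=True, b=False, u=False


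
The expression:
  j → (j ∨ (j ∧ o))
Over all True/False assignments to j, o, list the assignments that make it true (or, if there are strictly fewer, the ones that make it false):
is always true.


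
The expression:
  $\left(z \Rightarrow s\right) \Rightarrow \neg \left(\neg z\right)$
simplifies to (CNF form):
$z$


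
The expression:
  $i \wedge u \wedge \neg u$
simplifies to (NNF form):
$\text{False}$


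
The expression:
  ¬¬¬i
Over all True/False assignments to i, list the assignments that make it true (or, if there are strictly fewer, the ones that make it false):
is true only for:
  i=False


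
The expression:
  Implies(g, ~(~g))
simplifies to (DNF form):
True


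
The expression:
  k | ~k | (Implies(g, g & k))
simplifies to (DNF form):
True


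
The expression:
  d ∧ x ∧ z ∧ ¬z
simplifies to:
False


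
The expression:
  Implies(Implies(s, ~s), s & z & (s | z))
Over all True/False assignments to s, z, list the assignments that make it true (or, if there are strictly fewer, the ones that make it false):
is true only for:
  s=True, z=False;
  s=True, z=True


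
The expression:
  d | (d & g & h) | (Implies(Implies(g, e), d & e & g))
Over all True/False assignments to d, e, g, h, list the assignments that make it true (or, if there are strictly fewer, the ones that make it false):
is false only for:
  d=False, e=False, g=False, h=False;
  d=False, e=False, g=False, h=True;
  d=False, e=True, g=False, h=False;
  d=False, e=True, g=False, h=True;
  d=False, e=True, g=True, h=False;
  d=False, e=True, g=True, h=True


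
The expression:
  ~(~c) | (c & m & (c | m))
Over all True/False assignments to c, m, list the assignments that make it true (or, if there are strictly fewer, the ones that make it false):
is true only for:
  c=True, m=False;
  c=True, m=True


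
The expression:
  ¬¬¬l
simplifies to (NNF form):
¬l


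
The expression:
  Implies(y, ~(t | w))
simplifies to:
~y | (~t & ~w)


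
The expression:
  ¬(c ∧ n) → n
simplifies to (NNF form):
n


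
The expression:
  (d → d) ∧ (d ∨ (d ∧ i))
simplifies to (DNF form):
d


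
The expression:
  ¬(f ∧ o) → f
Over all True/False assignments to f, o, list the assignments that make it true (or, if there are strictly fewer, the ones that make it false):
is true only for:
  f=True, o=False;
  f=True, o=True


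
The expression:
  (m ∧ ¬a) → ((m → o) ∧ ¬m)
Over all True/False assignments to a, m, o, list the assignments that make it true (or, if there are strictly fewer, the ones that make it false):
is false only for:
  a=False, m=True, o=False;
  a=False, m=True, o=True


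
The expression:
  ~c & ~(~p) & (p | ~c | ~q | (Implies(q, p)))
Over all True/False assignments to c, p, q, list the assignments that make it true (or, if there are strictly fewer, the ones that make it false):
is true only for:
  c=False, p=True, q=False;
  c=False, p=True, q=True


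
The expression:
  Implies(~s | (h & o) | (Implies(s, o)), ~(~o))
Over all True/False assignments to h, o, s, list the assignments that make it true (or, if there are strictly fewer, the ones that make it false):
is false only for:
  h=False, o=False, s=False;
  h=True, o=False, s=False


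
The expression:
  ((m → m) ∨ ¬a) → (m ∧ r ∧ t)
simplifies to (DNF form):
m ∧ r ∧ t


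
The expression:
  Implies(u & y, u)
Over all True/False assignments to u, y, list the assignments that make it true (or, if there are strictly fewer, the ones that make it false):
is always true.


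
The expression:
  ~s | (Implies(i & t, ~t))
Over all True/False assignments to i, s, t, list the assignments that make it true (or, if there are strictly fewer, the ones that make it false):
is false only for:
  i=True, s=True, t=True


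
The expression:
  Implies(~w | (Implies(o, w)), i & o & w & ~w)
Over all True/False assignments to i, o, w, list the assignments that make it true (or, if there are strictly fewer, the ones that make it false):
is never true.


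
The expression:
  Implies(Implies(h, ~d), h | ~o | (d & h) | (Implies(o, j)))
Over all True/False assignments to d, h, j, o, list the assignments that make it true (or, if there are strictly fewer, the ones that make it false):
is false only for:
  d=False, h=False, j=False, o=True;
  d=True, h=False, j=False, o=True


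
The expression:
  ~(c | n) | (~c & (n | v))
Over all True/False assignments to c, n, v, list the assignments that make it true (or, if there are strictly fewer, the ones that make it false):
is true only for:
  c=False, n=False, v=False;
  c=False, n=False, v=True;
  c=False, n=True, v=False;
  c=False, n=True, v=True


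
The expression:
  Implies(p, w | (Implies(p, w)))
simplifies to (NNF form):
w | ~p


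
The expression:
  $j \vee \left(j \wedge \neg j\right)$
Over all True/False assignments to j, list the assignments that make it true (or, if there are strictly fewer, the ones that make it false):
is true only for:
  j=True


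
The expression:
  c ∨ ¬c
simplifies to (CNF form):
True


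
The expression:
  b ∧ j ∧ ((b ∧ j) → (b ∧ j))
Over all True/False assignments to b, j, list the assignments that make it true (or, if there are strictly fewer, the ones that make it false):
is true only for:
  b=True, j=True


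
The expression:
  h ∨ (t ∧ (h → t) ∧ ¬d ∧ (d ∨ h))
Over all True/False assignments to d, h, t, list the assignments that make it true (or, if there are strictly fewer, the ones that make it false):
is true only for:
  d=False, h=True, t=False;
  d=False, h=True, t=True;
  d=True, h=True, t=False;
  d=True, h=True, t=True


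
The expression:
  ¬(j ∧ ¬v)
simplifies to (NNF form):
v ∨ ¬j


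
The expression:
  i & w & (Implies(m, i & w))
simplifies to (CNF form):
i & w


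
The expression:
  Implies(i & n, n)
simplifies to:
True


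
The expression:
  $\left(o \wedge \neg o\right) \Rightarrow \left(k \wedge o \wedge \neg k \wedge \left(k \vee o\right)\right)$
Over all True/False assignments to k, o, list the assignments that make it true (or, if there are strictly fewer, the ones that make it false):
is always true.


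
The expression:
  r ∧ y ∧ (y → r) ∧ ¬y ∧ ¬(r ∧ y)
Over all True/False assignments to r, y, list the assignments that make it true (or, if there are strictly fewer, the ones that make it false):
is never true.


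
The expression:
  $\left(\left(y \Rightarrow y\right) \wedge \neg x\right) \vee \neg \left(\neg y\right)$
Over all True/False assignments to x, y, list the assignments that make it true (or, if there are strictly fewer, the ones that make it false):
is false only for:
  x=True, y=False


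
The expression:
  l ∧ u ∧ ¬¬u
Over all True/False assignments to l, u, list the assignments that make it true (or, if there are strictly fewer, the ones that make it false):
is true only for:
  l=True, u=True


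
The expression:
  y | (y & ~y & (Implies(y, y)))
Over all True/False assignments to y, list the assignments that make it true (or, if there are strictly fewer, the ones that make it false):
is true only for:
  y=True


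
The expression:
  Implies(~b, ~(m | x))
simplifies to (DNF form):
b | (~m & ~x)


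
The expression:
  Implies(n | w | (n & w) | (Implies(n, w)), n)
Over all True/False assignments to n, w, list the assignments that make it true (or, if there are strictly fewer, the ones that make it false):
is true only for:
  n=True, w=False;
  n=True, w=True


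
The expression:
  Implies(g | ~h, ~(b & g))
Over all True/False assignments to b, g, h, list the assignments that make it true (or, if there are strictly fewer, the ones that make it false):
is false only for:
  b=True, g=True, h=False;
  b=True, g=True, h=True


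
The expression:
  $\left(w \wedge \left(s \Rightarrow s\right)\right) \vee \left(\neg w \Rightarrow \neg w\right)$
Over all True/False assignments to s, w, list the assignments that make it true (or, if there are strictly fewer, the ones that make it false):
is always true.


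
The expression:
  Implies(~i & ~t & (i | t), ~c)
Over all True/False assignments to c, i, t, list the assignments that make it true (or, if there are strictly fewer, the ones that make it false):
is always true.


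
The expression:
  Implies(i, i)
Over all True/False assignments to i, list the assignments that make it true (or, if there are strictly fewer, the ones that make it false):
is always true.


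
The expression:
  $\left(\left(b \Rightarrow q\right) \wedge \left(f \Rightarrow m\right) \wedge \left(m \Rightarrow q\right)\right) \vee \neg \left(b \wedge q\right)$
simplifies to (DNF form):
$m \vee \neg b \vee \neg f \vee \neg q$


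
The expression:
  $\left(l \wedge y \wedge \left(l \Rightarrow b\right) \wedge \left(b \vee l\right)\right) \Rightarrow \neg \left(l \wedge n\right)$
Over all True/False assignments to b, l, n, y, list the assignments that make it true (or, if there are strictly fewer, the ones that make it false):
is false only for:
  b=True, l=True, n=True, y=True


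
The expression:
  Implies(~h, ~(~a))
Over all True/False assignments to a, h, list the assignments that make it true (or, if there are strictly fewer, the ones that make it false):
is false only for:
  a=False, h=False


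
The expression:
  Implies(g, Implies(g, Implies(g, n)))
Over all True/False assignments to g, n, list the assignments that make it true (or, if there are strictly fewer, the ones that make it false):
is false only for:
  g=True, n=False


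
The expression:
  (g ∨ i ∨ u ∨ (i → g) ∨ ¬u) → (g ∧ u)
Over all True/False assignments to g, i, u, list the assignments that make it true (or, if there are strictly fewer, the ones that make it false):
is true only for:
  g=True, i=False, u=True;
  g=True, i=True, u=True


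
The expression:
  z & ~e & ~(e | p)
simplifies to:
z & ~e & ~p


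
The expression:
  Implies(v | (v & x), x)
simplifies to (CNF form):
x | ~v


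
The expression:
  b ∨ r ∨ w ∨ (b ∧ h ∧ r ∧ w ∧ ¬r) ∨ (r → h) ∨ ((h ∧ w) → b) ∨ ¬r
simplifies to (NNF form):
True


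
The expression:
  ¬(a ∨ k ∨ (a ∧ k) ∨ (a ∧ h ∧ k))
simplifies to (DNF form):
¬a ∧ ¬k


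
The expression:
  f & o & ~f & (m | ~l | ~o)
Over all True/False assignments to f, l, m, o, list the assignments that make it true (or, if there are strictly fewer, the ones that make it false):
is never true.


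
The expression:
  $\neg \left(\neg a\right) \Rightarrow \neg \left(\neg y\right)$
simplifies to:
$y \vee \neg a$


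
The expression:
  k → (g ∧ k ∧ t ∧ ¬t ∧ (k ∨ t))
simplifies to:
¬k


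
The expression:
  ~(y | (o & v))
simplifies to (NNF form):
~y & (~o | ~v)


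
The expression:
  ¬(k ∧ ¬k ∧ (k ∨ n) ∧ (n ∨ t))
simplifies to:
True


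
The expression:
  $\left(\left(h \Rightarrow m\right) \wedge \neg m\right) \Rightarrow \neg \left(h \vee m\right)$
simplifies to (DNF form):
$\text{True}$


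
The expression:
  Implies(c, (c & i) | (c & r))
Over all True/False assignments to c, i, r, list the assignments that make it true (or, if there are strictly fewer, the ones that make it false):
is false only for:
  c=True, i=False, r=False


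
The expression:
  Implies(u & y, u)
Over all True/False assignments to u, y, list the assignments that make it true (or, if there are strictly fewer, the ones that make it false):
is always true.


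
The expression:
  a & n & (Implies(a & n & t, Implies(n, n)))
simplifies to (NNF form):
a & n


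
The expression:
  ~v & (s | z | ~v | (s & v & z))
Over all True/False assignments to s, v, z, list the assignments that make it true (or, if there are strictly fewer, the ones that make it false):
is true only for:
  s=False, v=False, z=False;
  s=False, v=False, z=True;
  s=True, v=False, z=False;
  s=True, v=False, z=True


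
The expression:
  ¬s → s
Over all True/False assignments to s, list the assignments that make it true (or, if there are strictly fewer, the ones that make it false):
is true only for:
  s=True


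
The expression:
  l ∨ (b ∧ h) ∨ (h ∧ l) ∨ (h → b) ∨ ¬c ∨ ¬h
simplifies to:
b ∨ l ∨ ¬c ∨ ¬h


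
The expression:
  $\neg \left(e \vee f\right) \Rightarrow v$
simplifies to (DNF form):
$e \vee f \vee v$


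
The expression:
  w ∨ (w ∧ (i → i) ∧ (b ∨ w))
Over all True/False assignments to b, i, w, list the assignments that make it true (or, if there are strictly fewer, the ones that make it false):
is true only for:
  b=False, i=False, w=True;
  b=False, i=True, w=True;
  b=True, i=False, w=True;
  b=True, i=True, w=True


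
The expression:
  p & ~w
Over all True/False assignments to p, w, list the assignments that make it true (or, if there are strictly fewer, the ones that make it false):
is true only for:
  p=True, w=False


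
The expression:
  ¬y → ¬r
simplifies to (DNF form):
y ∨ ¬r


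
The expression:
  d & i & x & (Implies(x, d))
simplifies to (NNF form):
d & i & x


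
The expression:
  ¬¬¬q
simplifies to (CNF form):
¬q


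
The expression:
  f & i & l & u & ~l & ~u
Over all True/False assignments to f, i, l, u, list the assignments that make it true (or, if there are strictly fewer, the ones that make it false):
is never true.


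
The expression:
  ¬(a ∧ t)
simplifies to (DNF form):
¬a ∨ ¬t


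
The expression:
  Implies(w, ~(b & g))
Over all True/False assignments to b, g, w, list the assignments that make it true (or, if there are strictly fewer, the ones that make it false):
is false only for:
  b=True, g=True, w=True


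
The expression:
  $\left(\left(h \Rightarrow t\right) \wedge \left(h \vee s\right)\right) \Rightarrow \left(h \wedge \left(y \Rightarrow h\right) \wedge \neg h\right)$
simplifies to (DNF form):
$\left(h \wedge \neg t\right) \vee \left(\neg h \wedge \neg s\right)$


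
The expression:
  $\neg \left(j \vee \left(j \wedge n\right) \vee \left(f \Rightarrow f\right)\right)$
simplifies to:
$\text{False}$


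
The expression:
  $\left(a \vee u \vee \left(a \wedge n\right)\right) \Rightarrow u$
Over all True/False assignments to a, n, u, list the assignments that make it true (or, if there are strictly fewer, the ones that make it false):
is false only for:
  a=True, n=False, u=False;
  a=True, n=True, u=False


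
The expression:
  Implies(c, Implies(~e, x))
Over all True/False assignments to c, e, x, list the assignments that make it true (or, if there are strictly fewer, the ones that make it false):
is false only for:
  c=True, e=False, x=False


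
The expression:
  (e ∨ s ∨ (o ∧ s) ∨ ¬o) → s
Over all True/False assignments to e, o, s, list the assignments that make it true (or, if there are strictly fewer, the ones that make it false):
is false only for:
  e=False, o=False, s=False;
  e=True, o=False, s=False;
  e=True, o=True, s=False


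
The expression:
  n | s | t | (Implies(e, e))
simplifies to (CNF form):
True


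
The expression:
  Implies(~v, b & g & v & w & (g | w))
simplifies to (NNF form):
v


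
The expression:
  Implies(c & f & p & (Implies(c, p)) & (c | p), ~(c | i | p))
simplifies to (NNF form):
~c | ~f | ~p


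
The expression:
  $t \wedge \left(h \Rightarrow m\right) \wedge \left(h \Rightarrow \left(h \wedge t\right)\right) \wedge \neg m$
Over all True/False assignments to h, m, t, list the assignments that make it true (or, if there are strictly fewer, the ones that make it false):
is true only for:
  h=False, m=False, t=True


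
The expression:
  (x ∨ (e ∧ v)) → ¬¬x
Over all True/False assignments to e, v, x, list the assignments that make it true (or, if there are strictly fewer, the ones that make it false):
is false only for:
  e=True, v=True, x=False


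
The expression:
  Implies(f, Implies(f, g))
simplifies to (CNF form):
g | ~f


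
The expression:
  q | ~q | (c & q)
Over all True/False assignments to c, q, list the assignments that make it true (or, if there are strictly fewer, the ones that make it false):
is always true.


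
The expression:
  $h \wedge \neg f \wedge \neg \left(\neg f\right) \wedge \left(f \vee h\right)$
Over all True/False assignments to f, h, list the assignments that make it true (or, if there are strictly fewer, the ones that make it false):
is never true.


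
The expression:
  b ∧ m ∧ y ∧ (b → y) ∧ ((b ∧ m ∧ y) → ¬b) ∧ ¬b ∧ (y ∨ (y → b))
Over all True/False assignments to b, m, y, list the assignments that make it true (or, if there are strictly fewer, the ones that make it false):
is never true.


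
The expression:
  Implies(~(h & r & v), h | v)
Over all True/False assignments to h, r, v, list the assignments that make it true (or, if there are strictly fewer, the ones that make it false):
is false only for:
  h=False, r=False, v=False;
  h=False, r=True, v=False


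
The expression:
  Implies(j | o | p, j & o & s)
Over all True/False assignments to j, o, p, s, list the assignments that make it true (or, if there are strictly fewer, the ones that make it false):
is true only for:
  j=False, o=False, p=False, s=False;
  j=False, o=False, p=False, s=True;
  j=True, o=True, p=False, s=True;
  j=True, o=True, p=True, s=True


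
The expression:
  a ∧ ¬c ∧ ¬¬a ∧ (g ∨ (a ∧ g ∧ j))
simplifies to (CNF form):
a ∧ g ∧ ¬c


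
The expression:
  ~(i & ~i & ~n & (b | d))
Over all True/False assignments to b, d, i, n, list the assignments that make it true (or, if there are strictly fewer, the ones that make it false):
is always true.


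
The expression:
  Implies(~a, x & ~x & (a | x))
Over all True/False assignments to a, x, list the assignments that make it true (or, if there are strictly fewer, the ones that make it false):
is true only for:
  a=True, x=False;
  a=True, x=True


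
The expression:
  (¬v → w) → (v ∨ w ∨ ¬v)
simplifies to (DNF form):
True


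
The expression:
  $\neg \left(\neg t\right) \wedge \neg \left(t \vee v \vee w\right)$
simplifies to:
$\text{False}$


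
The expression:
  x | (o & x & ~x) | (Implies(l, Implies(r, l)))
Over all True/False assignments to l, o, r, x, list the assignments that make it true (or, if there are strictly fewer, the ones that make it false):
is always true.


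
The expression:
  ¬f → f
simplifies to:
f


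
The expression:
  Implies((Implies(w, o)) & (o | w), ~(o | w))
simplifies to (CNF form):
~o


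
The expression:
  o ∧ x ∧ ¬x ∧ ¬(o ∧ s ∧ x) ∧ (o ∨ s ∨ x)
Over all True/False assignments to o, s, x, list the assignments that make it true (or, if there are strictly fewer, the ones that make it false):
is never true.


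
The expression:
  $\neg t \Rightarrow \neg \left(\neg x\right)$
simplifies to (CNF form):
$t \vee x$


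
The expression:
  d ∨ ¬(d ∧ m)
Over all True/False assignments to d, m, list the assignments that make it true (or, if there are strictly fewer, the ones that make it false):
is always true.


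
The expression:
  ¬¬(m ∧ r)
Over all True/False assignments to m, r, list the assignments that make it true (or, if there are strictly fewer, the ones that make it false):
is true only for:
  m=True, r=True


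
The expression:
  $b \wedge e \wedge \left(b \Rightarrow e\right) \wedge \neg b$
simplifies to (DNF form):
$\text{False}$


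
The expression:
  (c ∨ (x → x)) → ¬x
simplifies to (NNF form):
¬x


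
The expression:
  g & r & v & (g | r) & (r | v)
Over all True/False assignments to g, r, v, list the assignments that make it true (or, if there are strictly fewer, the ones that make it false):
is true only for:
  g=True, r=True, v=True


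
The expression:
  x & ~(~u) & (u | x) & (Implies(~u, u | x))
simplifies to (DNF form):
u & x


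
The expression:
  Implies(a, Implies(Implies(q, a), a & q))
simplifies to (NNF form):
q | ~a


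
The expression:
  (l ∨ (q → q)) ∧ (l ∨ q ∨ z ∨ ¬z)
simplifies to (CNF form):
True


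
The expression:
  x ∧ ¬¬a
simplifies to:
a ∧ x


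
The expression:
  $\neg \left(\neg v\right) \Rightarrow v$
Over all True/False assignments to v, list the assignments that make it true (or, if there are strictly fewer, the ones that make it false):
is always true.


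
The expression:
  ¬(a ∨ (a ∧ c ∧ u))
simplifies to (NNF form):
¬a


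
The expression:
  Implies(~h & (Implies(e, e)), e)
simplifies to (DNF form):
e | h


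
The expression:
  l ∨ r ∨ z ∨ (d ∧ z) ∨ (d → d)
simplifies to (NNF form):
True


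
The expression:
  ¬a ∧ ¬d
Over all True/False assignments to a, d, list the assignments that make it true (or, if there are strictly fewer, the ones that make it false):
is true only for:
  a=False, d=False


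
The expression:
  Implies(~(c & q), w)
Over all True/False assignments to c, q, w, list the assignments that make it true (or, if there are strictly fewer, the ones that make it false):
is false only for:
  c=False, q=False, w=False;
  c=False, q=True, w=False;
  c=True, q=False, w=False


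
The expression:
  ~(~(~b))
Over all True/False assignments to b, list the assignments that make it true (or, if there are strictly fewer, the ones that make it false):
is true only for:
  b=False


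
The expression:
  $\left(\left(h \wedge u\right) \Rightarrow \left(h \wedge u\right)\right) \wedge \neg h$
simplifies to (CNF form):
$\neg h$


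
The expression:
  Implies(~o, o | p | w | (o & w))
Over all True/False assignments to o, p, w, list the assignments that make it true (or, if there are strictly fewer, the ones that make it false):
is false only for:
  o=False, p=False, w=False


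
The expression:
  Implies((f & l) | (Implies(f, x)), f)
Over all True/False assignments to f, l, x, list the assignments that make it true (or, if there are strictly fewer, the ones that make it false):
is true only for:
  f=True, l=False, x=False;
  f=True, l=False, x=True;
  f=True, l=True, x=False;
  f=True, l=True, x=True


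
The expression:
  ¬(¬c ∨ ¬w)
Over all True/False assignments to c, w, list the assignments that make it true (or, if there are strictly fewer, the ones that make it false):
is true only for:
  c=True, w=True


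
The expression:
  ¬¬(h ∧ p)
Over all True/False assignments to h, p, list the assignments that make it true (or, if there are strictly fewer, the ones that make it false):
is true only for:
  h=True, p=True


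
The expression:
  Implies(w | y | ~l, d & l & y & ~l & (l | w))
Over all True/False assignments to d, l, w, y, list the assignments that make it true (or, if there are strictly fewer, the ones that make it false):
is true only for:
  d=False, l=True, w=False, y=False;
  d=True, l=True, w=False, y=False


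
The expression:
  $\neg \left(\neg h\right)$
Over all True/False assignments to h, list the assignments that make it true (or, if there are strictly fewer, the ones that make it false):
is true only for:
  h=True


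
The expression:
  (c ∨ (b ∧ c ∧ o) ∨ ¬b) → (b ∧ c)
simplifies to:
b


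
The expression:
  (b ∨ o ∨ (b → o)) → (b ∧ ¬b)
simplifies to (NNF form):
False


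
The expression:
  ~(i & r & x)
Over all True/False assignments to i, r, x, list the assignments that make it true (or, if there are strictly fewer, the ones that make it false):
is false only for:
  i=True, r=True, x=True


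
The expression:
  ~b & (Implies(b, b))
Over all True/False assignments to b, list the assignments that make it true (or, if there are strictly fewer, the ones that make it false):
is true only for:
  b=False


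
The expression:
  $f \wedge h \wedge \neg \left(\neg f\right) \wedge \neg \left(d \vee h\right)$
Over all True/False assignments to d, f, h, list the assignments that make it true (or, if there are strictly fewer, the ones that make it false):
is never true.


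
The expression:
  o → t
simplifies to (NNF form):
t ∨ ¬o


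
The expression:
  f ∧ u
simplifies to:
f ∧ u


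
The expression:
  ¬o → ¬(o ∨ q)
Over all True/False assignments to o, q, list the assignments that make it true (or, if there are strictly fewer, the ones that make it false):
is false only for:
  o=False, q=True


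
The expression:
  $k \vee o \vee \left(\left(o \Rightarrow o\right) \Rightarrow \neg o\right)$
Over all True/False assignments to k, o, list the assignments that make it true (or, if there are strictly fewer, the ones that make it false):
is always true.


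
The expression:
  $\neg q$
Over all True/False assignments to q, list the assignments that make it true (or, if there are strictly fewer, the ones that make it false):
is true only for:
  q=False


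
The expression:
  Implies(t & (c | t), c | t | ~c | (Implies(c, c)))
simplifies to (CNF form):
True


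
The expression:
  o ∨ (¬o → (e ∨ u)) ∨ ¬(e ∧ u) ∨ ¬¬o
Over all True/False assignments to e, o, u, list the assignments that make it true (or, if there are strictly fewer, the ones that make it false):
is always true.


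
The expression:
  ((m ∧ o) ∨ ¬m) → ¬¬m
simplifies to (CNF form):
m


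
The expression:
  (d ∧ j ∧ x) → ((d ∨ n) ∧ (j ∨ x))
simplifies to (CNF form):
True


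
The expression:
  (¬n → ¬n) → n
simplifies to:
n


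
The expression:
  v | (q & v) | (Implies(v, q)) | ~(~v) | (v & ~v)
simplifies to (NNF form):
True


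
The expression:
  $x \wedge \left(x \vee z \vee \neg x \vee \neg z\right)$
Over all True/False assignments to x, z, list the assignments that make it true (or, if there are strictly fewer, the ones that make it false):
is true only for:
  x=True, z=False;
  x=True, z=True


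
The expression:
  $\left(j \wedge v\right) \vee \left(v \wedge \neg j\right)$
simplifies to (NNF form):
$v$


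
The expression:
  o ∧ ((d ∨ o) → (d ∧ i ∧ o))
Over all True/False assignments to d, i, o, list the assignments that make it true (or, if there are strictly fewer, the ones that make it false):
is true only for:
  d=True, i=True, o=True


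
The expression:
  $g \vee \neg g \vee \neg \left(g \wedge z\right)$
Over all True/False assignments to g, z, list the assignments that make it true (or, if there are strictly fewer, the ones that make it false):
is always true.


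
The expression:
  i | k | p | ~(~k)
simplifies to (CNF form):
i | k | p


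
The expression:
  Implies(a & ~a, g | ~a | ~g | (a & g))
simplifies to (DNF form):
True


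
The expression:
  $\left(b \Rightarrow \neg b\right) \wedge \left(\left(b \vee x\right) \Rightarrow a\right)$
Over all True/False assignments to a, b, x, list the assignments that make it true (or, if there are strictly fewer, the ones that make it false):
is true only for:
  a=False, b=False, x=False;
  a=True, b=False, x=False;
  a=True, b=False, x=True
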